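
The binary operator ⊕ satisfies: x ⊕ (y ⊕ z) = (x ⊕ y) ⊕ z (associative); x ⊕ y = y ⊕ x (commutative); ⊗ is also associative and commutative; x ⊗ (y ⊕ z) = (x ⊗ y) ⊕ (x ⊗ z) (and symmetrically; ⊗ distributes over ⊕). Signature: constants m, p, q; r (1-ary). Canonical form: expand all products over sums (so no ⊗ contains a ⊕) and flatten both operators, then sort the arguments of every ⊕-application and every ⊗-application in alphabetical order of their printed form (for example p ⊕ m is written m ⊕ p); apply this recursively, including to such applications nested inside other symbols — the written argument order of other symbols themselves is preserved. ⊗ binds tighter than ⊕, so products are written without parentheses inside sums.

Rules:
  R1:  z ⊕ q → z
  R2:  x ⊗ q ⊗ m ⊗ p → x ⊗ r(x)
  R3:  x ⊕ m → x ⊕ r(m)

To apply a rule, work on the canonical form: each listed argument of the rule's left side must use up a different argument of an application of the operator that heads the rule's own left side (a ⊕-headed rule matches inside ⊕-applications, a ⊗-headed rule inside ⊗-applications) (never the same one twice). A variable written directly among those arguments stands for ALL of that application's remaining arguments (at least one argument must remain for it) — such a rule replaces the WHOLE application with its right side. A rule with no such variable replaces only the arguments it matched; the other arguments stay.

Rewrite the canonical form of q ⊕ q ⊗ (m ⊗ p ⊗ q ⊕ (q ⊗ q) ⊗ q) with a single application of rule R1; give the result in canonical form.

Answer: m ⊗ p ⊗ q ⊗ q ⊕ q ⊗ q ⊗ q ⊗ q

Derivation:
Canonical form:  m ⊗ p ⊗ q ⊗ q ⊕ q ⊕ q ⊗ q ⊗ q ⊗ q
Match R1:  consume q;  z := m ⊗ p ⊗ q ⊗ q ⊕ q ⊗ q ⊗ q ⊗ q
The extension variable absorbs all remaining arguments, so the whole application is rewritten.
New term:  m ⊗ p ⊗ q ⊗ q ⊕ q ⊗ q ⊗ q ⊗ q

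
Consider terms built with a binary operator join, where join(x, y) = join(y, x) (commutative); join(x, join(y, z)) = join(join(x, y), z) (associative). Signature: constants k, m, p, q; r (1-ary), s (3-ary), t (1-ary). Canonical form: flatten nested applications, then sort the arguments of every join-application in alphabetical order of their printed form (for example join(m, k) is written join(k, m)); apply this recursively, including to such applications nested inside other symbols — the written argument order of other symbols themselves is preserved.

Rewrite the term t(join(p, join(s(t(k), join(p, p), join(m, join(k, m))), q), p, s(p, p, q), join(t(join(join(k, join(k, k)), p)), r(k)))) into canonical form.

Descend into:  join(p, join(s(t(k), join(p, p), join(m, join(k, m))), q), p, s(p, p, q), join(t(join(join(k, join(k, k)), p)), r(k)))
Un-nest:  join(p, s(t(k), join(p, p), join(m, join(k, m))), q, p, s(p, p, q), t(join(join(k, join(k, k)), p)), r(k))
Canonicalize subterm:  s(t(k), join(p, p), join(m, join(k, m)))  →  s(t(k), join(p, p), join(k, m, m))
Inside:  t(join(join(k, join(k, k)), p))  →  t(join(k, k, k, p))
Order the arguments:  join(p, p, q, r(k), s(p, p, q), s(t(k), join(p, p), join(k, m, m)), t(join(k, k, k, p)))
Put back:  t(join(p, p, q, r(k), s(p, p, q), s(t(k), join(p, p), join(k, m, m)), t(join(k, k, k, p))))

Answer: t(join(p, p, q, r(k), s(p, p, q), s(t(k), join(p, p), join(k, m, m)), t(join(k, k, k, p))))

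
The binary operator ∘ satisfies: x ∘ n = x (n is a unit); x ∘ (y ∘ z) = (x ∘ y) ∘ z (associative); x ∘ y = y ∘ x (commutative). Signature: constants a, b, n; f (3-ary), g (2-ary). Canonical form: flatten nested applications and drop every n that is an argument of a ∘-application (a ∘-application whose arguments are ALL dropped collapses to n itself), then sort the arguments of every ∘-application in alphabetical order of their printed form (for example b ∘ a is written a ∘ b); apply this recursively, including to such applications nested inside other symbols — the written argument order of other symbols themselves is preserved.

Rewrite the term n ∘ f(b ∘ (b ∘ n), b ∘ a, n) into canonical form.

Answer: f(b ∘ b, a ∘ b, n)

Derivation:
Simplify inside:  f(b ∘ (b ∘ n), b ∘ a, n)  →  f(b ∘ b, a ∘ b, n)
Unit:  drop n
Sort:  f(b ∘ b, a ∘ b, n)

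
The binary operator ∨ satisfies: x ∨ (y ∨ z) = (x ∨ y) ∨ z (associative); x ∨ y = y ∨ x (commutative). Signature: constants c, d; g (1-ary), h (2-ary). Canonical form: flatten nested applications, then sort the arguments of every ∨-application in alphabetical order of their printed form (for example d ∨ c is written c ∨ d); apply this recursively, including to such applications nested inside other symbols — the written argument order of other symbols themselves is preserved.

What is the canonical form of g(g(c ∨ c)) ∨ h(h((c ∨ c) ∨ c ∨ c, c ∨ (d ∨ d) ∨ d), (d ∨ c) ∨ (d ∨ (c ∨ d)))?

Answer: g(g(c ∨ c)) ∨ h(h(c ∨ c ∨ c ∨ c, c ∨ d ∨ d ∨ d), c ∨ c ∨ d ∨ d ∨ d)

Derivation:
Simplify inside:  h(h((c ∨ c) ∨ c ∨ c, c ∨ (d ∨ d) ∨ d), (d ∨ c) ∨ (d ∨ (c ∨ d)))  →  h(h(c ∨ c ∨ c ∨ c, c ∨ d ∨ d ∨ d), c ∨ c ∨ d ∨ d ∨ d)
Sort arguments:  g(g(c ∨ c)) ∨ h(h(c ∨ c ∨ c ∨ c, c ∨ d ∨ d ∨ d), c ∨ c ∨ d ∨ d ∨ d)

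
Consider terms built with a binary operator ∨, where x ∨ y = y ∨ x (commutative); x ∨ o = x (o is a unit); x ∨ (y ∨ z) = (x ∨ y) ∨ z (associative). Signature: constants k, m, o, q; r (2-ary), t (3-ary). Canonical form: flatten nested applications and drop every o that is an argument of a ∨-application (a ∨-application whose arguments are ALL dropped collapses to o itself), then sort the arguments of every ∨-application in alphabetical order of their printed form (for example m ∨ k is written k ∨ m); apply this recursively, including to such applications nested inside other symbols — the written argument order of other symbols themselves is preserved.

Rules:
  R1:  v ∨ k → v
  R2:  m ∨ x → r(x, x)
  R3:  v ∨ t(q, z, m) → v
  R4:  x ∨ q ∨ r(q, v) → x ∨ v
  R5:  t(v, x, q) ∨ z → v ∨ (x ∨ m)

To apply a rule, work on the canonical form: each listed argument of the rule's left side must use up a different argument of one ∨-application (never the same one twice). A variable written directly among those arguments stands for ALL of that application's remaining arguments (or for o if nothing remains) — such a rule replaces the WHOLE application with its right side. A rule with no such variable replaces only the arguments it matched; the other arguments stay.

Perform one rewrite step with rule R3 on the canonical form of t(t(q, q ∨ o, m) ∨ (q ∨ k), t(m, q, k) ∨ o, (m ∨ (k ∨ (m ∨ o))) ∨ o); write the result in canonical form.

Answer: t(k ∨ q, t(m, q, k), k ∨ m ∨ m)

Derivation:
Canonical form:  t(k ∨ q ∨ t(q, q, m), t(m, q, k), k ∨ m ∨ m)
Match R3:  consume t(q, q, m);  v := k ∨ q, z := q
Every leftover argument binds to the variable; the entire application is replaced.
New term:  t(k ∨ q, t(m, q, k), k ∨ m ∨ m)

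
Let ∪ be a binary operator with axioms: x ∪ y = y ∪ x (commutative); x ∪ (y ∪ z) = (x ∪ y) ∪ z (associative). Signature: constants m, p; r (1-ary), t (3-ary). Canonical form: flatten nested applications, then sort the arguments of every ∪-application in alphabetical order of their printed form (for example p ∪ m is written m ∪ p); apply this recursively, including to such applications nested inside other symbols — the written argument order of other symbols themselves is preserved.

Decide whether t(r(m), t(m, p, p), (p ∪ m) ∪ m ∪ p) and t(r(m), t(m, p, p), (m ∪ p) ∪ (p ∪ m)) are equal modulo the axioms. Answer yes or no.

Answer: yes — both canonical forms are t(r(m), t(m, p, p), m ∪ m ∪ p ∪ p)

Derivation:
Left:  t(r(m), t(m, p, p), (p ∪ m) ∪ m ∪ p)
  Descend into:  (p ∪ m) ∪ m ∪ p
  Un-nest:  p ∪ m ∪ m ∪ p
  Sort arguments:  m ∪ m ∪ p ∪ p
  Put back:  t(r(m), t(m, p, p), m ∪ m ∪ p ∪ p)
Right:  t(r(m), t(m, p, p), (m ∪ p) ∪ (p ∪ m))
  Descend into:  (m ∪ p) ∪ (p ∪ m)
  Merge nested applications:  m ∪ p ∪ p ∪ m
  Sort:  m ∪ m ∪ p ∪ p
  Reassemble:  t(r(m), t(m, p, p), m ∪ m ∪ p ∪ p)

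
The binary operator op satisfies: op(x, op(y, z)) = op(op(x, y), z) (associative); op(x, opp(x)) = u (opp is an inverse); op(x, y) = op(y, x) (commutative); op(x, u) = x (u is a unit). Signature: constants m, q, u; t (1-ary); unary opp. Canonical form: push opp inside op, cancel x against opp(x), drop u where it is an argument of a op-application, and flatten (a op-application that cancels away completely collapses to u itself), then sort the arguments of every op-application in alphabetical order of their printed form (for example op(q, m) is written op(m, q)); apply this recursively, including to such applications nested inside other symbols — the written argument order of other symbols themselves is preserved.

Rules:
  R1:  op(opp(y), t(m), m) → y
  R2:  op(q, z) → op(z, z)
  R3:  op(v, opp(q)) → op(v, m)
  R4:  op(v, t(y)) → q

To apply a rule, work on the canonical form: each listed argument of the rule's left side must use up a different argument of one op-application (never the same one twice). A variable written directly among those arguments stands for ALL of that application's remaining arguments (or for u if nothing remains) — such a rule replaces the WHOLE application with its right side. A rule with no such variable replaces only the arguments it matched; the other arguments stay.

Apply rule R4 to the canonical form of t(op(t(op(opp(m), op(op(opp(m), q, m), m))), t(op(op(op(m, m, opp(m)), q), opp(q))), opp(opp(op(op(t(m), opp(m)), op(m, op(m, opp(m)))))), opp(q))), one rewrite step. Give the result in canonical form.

Answer: t(q)

Derivation:
Canonical form:  t(op(opp(q), t(m), t(m), t(q)))
R4 matches:  uses t(m);  v := op(opp(q), t(m), t(q)), y := m
Every leftover argument binds to the variable; the entire application is replaced.
Result:  t(q)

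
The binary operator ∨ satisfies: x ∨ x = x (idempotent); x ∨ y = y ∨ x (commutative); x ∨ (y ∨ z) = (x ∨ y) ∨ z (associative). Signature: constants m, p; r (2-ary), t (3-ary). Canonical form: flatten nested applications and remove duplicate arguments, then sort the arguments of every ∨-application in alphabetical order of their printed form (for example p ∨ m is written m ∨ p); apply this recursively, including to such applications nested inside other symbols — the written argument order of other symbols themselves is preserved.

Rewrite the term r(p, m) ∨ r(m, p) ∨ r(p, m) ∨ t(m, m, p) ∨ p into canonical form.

Answer: p ∨ r(m, p) ∨ r(p, m) ∨ t(m, m, p)

Derivation:
Deduplicate:  drop duplicate r(p, m)
Order the arguments:  p ∨ r(m, p) ∨ r(p, m) ∨ t(m, m, p)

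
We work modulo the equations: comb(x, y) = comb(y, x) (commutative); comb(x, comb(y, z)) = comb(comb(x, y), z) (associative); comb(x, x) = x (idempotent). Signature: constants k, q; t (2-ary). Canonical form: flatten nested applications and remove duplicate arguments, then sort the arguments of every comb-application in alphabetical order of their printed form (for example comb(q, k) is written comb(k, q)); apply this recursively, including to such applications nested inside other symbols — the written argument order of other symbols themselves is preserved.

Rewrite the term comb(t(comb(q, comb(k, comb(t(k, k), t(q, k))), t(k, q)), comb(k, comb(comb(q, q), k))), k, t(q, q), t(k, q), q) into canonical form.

Answer: comb(k, q, t(comb(k, q, t(k, k), t(k, q), t(q, k)), comb(k, q)), t(k, q), t(q, q))

Derivation:
Inside:  t(comb(q, comb(k, comb(t(k, k), t(q, k))), t(k, q)), comb(k, comb(comb(q, q), k)))  →  t(comb(k, q, t(k, k), t(k, q), t(q, k)), comb(k, q))
Sort arguments:  comb(k, q, t(comb(k, q, t(k, k), t(k, q), t(q, k)), comb(k, q)), t(k, q), t(q, q))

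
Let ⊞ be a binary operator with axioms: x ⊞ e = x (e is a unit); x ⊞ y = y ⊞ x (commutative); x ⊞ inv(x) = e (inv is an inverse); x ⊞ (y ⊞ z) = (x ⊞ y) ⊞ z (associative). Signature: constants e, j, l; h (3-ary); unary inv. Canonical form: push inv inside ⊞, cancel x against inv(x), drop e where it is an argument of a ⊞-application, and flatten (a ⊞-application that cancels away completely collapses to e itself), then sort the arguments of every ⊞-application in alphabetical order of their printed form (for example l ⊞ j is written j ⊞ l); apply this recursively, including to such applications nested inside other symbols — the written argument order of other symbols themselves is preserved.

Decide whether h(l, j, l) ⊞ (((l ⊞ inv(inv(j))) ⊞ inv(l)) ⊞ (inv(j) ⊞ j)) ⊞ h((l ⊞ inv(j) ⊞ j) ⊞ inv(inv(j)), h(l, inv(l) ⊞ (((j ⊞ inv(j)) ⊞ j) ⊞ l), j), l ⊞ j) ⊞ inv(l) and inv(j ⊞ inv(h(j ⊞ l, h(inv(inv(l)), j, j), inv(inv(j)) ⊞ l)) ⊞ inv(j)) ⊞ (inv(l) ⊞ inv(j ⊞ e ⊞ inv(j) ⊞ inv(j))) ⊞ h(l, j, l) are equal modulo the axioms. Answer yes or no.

Answer: yes — both canonical forms are h(j ⊞ l, h(l, j, j), j ⊞ l) ⊞ h(l, j, l) ⊞ inv(l) ⊞ j

Derivation:
Left:  h(l, j, l) ⊞ (((l ⊞ inv(inv(j))) ⊞ inv(l)) ⊞ (inv(j) ⊞ j)) ⊞ h((l ⊞ inv(j) ⊞ j) ⊞ inv(inv(j)), h(l, inv(l) ⊞ (((j ⊞ inv(j)) ⊞ j) ⊞ l), j), l ⊞ j) ⊞ inv(l)
  Push inv inside:  distribute inv over ⊞ and collapse double inv
  Collect terms:  h(l, j, l) ⊞ inv(l) ⊞ j ⊞ h(j ⊞ l, h(l, j, j), j ⊞ l)
  Sort:  h(j ⊞ l, h(l, j, j), j ⊞ l) ⊞ h(l, j, l) ⊞ inv(l) ⊞ j
Right:  inv(j ⊞ inv(h(j ⊞ l, h(inv(inv(l)), j, j), inv(inv(j)) ⊞ l)) ⊞ inv(j)) ⊞ (inv(l) ⊞ inv(j ⊞ e ⊞ inv(j) ⊞ inv(j))) ⊞ h(l, j, l)
  Push inv inside:  distribute inv over ⊞ and collapse double inv
  Combine occurrences:  j ⊞ h(j ⊞ l, h(l, j, j), j ⊞ l) ⊞ inv(l) ⊞ h(l, j, l)
  Sort arguments:  h(j ⊞ l, h(l, j, j), j ⊞ l) ⊞ h(l, j, l) ⊞ inv(l) ⊞ j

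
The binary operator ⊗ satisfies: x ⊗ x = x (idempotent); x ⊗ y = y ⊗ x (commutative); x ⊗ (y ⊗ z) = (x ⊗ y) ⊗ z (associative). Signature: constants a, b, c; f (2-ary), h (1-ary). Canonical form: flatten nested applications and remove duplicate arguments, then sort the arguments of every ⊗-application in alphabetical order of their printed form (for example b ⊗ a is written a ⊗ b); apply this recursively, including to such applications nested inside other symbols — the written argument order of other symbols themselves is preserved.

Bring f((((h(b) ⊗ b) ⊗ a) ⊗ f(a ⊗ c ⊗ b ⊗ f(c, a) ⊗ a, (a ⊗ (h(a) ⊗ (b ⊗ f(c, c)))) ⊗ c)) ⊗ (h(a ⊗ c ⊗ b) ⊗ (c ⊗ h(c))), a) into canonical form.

Answer: f(a ⊗ b ⊗ c ⊗ f(a ⊗ b ⊗ c ⊗ f(c, a), a ⊗ b ⊗ c ⊗ f(c, c) ⊗ h(a)) ⊗ h(a ⊗ b ⊗ c) ⊗ h(b) ⊗ h(c), a)

Derivation:
Work inside:  (((h(b) ⊗ b) ⊗ a) ⊗ f(a ⊗ c ⊗ b ⊗ f(c, a) ⊗ a, (a ⊗ (h(a) ⊗ (b ⊗ f(c, c)))) ⊗ c)) ⊗ (h(a ⊗ c ⊗ b) ⊗ (c ⊗ h(c)))
Merge nested applications:  h(b) ⊗ b ⊗ a ⊗ f(a ⊗ c ⊗ b ⊗ f(c, a) ⊗ a, (a ⊗ (h(a) ⊗ (b ⊗ f(c, c)))) ⊗ c) ⊗ h(a ⊗ c ⊗ b) ⊗ c ⊗ h(c)
Canonicalize subterm:  f(a ⊗ c ⊗ b ⊗ f(c, a) ⊗ a, (a ⊗ (h(a) ⊗ (b ⊗ f(c, c)))) ⊗ c)  →  f(a ⊗ b ⊗ c ⊗ f(c, a), a ⊗ b ⊗ c ⊗ f(c, c) ⊗ h(a))
Simplify inside:  h(a ⊗ c ⊗ b)  →  h(a ⊗ b ⊗ c)
Sort arguments:  a ⊗ b ⊗ c ⊗ f(a ⊗ b ⊗ c ⊗ f(c, a), a ⊗ b ⊗ c ⊗ f(c, c) ⊗ h(a)) ⊗ h(a ⊗ b ⊗ c) ⊗ h(b) ⊗ h(c)
Reassemble:  f(a ⊗ b ⊗ c ⊗ f(a ⊗ b ⊗ c ⊗ f(c, a), a ⊗ b ⊗ c ⊗ f(c, c) ⊗ h(a)) ⊗ h(a ⊗ b ⊗ c) ⊗ h(b) ⊗ h(c), a)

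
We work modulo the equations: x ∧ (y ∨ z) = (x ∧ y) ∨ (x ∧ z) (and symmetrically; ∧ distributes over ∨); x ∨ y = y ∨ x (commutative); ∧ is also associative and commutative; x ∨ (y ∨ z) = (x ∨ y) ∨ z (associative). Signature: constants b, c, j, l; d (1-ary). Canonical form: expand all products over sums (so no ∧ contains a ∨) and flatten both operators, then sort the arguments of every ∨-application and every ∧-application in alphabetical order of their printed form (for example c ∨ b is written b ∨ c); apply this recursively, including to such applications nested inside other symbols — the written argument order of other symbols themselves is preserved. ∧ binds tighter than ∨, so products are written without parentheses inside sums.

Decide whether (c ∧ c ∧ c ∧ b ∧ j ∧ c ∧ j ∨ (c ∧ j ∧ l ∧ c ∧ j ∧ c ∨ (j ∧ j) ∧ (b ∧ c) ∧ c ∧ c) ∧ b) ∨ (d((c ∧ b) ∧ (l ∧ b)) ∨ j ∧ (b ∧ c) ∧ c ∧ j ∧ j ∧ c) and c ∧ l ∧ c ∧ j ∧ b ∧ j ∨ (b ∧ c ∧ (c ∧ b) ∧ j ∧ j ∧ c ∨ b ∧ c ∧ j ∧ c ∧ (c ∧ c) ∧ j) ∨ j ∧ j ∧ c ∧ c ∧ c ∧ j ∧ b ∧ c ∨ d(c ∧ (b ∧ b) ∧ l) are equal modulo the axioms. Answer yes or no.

Left:  (c ∧ c ∧ c ∧ b ∧ j ∧ c ∧ j ∨ (c ∧ j ∧ l ∧ c ∧ j ∧ c ∨ (j ∧ j) ∧ (b ∧ c) ∧ c ∧ c) ∧ b) ∨ (d((c ∧ b) ∧ (l ∧ b)) ∨ j ∧ (b ∧ c) ∧ c ∧ j ∧ j ∧ c)
  Expand:  b ∧ c ∧ c ∧ c ∧ c ∧ j ∧ j ∨ b ∧ c ∧ c ∧ c ∧ j ∧ j ∧ l ∨ b ∧ b ∧ c ∧ c ∧ c ∧ j ∧ j ∨ d(b ∧ b ∧ c ∧ l) ∨ b ∧ c ∧ c ∧ c ∧ j ∧ j ∧ j
  Sort arguments:  b ∧ b ∧ c ∧ c ∧ c ∧ j ∧ j ∨ b ∧ c ∧ c ∧ c ∧ c ∧ j ∧ j ∨ b ∧ c ∧ c ∧ c ∧ j ∧ j ∧ j ∨ b ∧ c ∧ c ∧ c ∧ j ∧ j ∧ l ∨ d(b ∧ b ∧ c ∧ l)
Right:  c ∧ l ∧ c ∧ j ∧ b ∧ j ∨ (b ∧ c ∧ (c ∧ b) ∧ j ∧ j ∧ c ∨ b ∧ c ∧ j ∧ c ∧ (c ∧ c) ∧ j) ∨ j ∧ j ∧ c ∧ c ∧ c ∧ j ∧ b ∧ c ∨ d(c ∧ (b ∧ b) ∧ l)
  Un-nest:  b ∧ c ∧ c ∧ j ∧ j ∧ l ∨ b ∧ b ∧ c ∧ c ∧ c ∧ j ∧ j ∨ b ∧ c ∧ c ∧ c ∧ c ∧ j ∧ j ∨ b ∧ c ∧ c ∧ c ∧ c ∧ j ∧ j ∧ j ∨ d(b ∧ b ∧ c ∧ l)
  Order the arguments:  b ∧ b ∧ c ∧ c ∧ c ∧ j ∧ j ∨ b ∧ c ∧ c ∧ c ∧ c ∧ j ∧ j ∨ b ∧ c ∧ c ∧ c ∧ c ∧ j ∧ j ∧ j ∨ b ∧ c ∧ c ∧ j ∧ j ∧ l ∨ d(b ∧ b ∧ c ∧ l)

Answer: no — b ∧ b ∧ c ∧ c ∧ c ∧ j ∧ j ∨ b ∧ c ∧ c ∧ c ∧ c ∧ j ∧ j ∨ b ∧ c ∧ c ∧ c ∧ j ∧ j ∧ j ∨ b ∧ c ∧ c ∧ c ∧ j ∧ j ∧ l ∨ d(b ∧ b ∧ c ∧ l) vs b ∧ b ∧ c ∧ c ∧ c ∧ j ∧ j ∨ b ∧ c ∧ c ∧ c ∧ c ∧ j ∧ j ∨ b ∧ c ∧ c ∧ c ∧ c ∧ j ∧ j ∧ j ∨ b ∧ c ∧ c ∧ j ∧ j ∧ l ∨ d(b ∧ b ∧ c ∧ l)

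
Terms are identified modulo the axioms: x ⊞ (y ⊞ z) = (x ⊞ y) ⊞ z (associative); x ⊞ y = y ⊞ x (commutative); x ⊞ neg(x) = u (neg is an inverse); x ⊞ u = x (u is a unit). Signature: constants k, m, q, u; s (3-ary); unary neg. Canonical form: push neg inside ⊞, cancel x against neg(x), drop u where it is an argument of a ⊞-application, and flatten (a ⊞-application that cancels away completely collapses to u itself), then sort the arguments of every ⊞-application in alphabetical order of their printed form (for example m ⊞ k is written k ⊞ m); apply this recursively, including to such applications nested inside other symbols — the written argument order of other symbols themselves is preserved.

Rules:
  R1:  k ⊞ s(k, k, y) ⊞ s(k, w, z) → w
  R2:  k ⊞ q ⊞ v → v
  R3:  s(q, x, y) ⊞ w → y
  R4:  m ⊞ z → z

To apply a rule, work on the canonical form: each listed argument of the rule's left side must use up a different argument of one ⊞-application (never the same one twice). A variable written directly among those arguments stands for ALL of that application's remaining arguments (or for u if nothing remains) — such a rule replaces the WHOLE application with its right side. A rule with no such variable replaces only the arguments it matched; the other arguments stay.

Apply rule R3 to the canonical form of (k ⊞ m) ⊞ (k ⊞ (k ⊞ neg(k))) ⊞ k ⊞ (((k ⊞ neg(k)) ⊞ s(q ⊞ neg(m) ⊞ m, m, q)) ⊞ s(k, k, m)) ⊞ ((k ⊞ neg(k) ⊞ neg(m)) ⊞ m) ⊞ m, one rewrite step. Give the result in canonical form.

Canonical form:  k ⊞ k ⊞ k ⊞ m ⊞ m ⊞ s(k, k, m) ⊞ s(q, m, q)
Apply R3:  consuming s(q, m, q);  w := k ⊞ k ⊞ k ⊞ m ⊞ m ⊞ s(k, k, m), x := m, y := q
The extension variable absorbs all remaining arguments, so the whole application is rewritten.
New term:  q

Answer: q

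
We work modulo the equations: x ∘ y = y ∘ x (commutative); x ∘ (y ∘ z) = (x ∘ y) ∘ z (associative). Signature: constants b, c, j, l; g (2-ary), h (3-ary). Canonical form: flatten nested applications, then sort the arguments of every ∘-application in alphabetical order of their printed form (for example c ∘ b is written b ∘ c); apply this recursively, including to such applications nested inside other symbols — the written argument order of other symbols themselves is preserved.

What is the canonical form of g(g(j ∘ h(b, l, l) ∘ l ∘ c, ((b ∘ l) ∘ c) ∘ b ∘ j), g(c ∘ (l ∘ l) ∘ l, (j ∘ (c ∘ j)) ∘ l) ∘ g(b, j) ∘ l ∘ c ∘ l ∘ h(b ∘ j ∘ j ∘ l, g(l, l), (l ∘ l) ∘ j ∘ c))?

Answer: g(g(c ∘ h(b, l, l) ∘ j ∘ l, b ∘ b ∘ c ∘ j ∘ l), c ∘ g(b, j) ∘ g(c ∘ l ∘ l ∘ l, c ∘ j ∘ j ∘ l) ∘ h(b ∘ j ∘ j ∘ l, g(l, l), c ∘ j ∘ l ∘ l) ∘ l ∘ l)

Derivation:
Work inside:  g(c ∘ (l ∘ l) ∘ l, (j ∘ (c ∘ j)) ∘ l) ∘ g(b, j) ∘ l ∘ c ∘ l ∘ h(b ∘ j ∘ j ∘ l, g(l, l), (l ∘ l) ∘ j ∘ c)
Simplify inside:  g(c ∘ (l ∘ l) ∘ l, (j ∘ (c ∘ j)) ∘ l)  →  g(c ∘ l ∘ l ∘ l, c ∘ j ∘ j ∘ l)
Simplify inside:  h(b ∘ j ∘ j ∘ l, g(l, l), (l ∘ l) ∘ j ∘ c)  →  h(b ∘ j ∘ j ∘ l, g(l, l), c ∘ j ∘ l ∘ l)
Sort:  c ∘ g(b, j) ∘ g(c ∘ l ∘ l ∘ l, c ∘ j ∘ j ∘ l) ∘ h(b ∘ j ∘ j ∘ l, g(l, l), c ∘ j ∘ l ∘ l) ∘ l ∘ l
Rebuild:  g(g(c ∘ h(b, l, l) ∘ j ∘ l, b ∘ b ∘ c ∘ j ∘ l), c ∘ g(b, j) ∘ g(c ∘ l ∘ l ∘ l, c ∘ j ∘ j ∘ l) ∘ h(b ∘ j ∘ j ∘ l, g(l, l), c ∘ j ∘ l ∘ l) ∘ l ∘ l)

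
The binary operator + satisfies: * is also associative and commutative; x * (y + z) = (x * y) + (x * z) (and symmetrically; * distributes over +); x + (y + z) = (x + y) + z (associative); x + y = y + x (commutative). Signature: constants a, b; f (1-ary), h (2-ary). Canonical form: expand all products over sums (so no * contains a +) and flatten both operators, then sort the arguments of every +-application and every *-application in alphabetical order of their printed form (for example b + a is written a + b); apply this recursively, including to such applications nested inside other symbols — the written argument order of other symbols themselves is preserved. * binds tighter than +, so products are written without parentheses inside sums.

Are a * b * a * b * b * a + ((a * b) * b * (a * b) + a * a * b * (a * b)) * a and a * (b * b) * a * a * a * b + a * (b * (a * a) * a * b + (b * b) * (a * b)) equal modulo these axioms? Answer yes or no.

Answer: no — a * a * a * a * b * b + a * a * a * b * b * b + a * a * a * b * b * b vs a * a * a * a * b * b + a * a * a * a * b * b * b + a * a * b * b * b

Derivation:
Left:  a * b * a * b * b * a + ((a * b) * b * (a * b) + a * a * b * (a * b)) * a
  Expand products over sums:  a * a * a * b * b * b + a * a * a * b * b * b + a * a * a * a * b * b
  Sort arguments:  a * a * a * a * b * b + a * a * a * b * b * b + a * a * a * b * b * b
Right:  a * (b * b) * a * a * a * b + a * (b * (a * a) * a * b + (b * b) * (a * b))
  Expand products over sums:  a * a * a * a * b * b * b + a * a * a * a * b * b + a * a * b * b * b
  Sort:  a * a * a * a * b * b + a * a * a * a * b * b * b + a * a * b * b * b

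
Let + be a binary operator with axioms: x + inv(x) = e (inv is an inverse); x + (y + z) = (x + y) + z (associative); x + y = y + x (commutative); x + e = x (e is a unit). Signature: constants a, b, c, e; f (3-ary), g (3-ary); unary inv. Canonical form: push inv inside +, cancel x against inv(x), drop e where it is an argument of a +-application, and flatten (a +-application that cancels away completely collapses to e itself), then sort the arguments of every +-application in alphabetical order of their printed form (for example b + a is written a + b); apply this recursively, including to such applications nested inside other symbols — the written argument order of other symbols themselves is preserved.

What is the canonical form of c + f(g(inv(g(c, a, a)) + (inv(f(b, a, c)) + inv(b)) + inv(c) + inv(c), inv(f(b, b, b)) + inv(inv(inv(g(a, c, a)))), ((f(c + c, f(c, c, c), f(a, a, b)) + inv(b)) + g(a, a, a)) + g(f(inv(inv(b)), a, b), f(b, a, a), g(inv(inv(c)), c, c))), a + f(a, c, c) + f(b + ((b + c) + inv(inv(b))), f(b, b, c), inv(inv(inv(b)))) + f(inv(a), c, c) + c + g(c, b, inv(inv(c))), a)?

Push inv inside:  distribute inv over + and collapse double inv
Collect:  c + f(g(inv(b) + inv(c) + inv(c) + inv(f(b, a, c)) + inv(g(c, a, a)), inv(f(b, b, b)) + inv(g(a, c, a)), f(c + c, f(c, c, c), f(a, a, b)) + g(a, a, a) + g(f(b, a, b), f(b, a, a), g(c, c, c)) + inv(b)), a + c + f(a, c, c) + f(b + b + b + c, f(b, b, c), inv(b)) + f(inv(a), c, c) + g(c, b, c), a)

Answer: c + f(g(inv(b) + inv(c) + inv(c) + inv(f(b, a, c)) + inv(g(c, a, a)), inv(f(b, b, b)) + inv(g(a, c, a)), f(c + c, f(c, c, c), f(a, a, b)) + g(a, a, a) + g(f(b, a, b), f(b, a, a), g(c, c, c)) + inv(b)), a + c + f(a, c, c) + f(b + b + b + c, f(b, b, c), inv(b)) + f(inv(a), c, c) + g(c, b, c), a)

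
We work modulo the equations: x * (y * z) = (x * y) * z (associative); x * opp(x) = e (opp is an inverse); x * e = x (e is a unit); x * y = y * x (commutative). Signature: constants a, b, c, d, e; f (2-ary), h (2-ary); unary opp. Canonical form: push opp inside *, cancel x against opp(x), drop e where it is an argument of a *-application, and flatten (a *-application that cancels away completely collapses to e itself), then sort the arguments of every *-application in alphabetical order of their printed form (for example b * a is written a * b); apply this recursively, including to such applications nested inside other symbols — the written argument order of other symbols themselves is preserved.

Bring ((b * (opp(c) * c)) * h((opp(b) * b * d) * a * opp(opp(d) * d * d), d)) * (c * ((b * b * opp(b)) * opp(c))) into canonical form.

Push opp inside:  distribute opp over * and collapse double opp
Inverses cancel:  c cancels
Collect:  b * b * h(a, d)

Answer: b * b * h(a, d)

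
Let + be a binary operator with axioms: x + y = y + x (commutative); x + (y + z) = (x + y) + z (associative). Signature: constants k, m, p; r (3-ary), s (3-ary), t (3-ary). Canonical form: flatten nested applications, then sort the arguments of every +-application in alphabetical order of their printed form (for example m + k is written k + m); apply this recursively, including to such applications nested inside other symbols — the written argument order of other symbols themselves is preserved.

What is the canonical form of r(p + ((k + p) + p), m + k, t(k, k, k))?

Descend into:  p + ((k + p) + p)
Flatten:  p + k + p + p
Order the arguments:  k + p + p + p
Reassemble:  r(k + p + p + p, k + m, t(k, k, k))

Answer: r(k + p + p + p, k + m, t(k, k, k))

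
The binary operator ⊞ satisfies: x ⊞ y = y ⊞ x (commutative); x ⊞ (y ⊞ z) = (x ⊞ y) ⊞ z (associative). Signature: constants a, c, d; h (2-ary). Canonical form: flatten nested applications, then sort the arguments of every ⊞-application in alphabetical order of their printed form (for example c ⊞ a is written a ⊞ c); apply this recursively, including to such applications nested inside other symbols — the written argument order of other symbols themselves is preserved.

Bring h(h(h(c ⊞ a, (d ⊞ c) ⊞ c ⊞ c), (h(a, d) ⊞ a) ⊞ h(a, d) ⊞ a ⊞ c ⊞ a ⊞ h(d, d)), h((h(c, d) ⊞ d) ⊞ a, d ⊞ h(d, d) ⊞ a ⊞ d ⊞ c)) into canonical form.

Answer: h(h(h(a ⊞ c, c ⊞ c ⊞ c ⊞ d), a ⊞ a ⊞ a ⊞ c ⊞ h(a, d) ⊞ h(a, d) ⊞ h(d, d)), h(a ⊞ d ⊞ h(c, d), a ⊞ c ⊞ d ⊞ d ⊞ h(d, d)))

Derivation:
Descend into:  (h(a, d) ⊞ a) ⊞ h(a, d) ⊞ a ⊞ c ⊞ a ⊞ h(d, d)
Flatten:  h(a, d) ⊞ a ⊞ h(a, d) ⊞ a ⊞ c ⊞ a ⊞ h(d, d)
Order the arguments:  a ⊞ a ⊞ a ⊞ c ⊞ h(a, d) ⊞ h(a, d) ⊞ h(d, d)
Put back:  h(h(h(a ⊞ c, c ⊞ c ⊞ c ⊞ d), a ⊞ a ⊞ a ⊞ c ⊞ h(a, d) ⊞ h(a, d) ⊞ h(d, d)), h(a ⊞ d ⊞ h(c, d), a ⊞ c ⊞ d ⊞ d ⊞ h(d, d)))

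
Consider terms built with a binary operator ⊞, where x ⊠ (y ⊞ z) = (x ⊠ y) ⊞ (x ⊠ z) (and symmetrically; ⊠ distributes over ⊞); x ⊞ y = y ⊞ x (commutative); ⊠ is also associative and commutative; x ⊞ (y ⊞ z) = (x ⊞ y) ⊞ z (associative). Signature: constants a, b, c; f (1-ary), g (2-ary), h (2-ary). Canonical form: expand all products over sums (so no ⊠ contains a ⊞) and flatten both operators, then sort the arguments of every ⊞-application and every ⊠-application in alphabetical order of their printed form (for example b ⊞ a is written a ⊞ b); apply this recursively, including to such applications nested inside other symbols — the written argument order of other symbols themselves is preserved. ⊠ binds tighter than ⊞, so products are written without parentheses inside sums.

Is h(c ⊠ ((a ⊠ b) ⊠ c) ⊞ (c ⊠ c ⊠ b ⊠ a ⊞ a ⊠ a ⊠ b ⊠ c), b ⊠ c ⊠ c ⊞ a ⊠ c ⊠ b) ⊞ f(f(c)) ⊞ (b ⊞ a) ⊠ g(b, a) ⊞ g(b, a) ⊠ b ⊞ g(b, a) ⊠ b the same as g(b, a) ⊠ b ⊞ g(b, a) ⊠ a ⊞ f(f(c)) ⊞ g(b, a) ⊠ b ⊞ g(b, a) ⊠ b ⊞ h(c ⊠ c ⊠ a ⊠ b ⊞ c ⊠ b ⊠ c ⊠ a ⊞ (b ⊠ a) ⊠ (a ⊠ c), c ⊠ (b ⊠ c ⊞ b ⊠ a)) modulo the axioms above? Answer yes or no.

Left:  h(c ⊠ ((a ⊠ b) ⊠ c) ⊞ (c ⊠ c ⊠ b ⊠ a ⊞ a ⊠ a ⊠ b ⊠ c), b ⊠ c ⊠ c ⊞ a ⊠ c ⊠ b) ⊞ f(f(c)) ⊞ (b ⊞ a) ⊠ g(b, a) ⊞ g(b, a) ⊠ b ⊞ g(b, a) ⊠ b
  Expand products over sums:  h(a ⊠ a ⊠ b ⊠ c ⊞ a ⊠ b ⊠ c ⊠ c ⊞ a ⊠ b ⊠ c ⊠ c, a ⊠ b ⊠ c ⊞ b ⊠ c ⊠ c) ⊞ f(f(c)) ⊞ b ⊠ g(b, a) ⊞ a ⊠ g(b, a) ⊞ b ⊠ g(b, a) ⊞ b ⊠ g(b, a)
  Order the arguments:  a ⊠ g(b, a) ⊞ b ⊠ g(b, a) ⊞ b ⊠ g(b, a) ⊞ b ⊠ g(b, a) ⊞ f(f(c)) ⊞ h(a ⊠ a ⊠ b ⊠ c ⊞ a ⊠ b ⊠ c ⊠ c ⊞ a ⊠ b ⊠ c ⊠ c, a ⊠ b ⊠ c ⊞ b ⊠ c ⊠ c)
Right:  g(b, a) ⊠ b ⊞ g(b, a) ⊠ a ⊞ f(f(c)) ⊞ g(b, a) ⊠ b ⊞ g(b, a) ⊠ b ⊞ h(c ⊠ c ⊠ a ⊠ b ⊞ c ⊠ b ⊠ c ⊠ a ⊞ (b ⊠ a) ⊠ (a ⊠ c), c ⊠ (b ⊠ c ⊞ b ⊠ a))
  Distribute:  b ⊠ g(b, a) ⊞ a ⊠ g(b, a) ⊞ f(f(c)) ⊞ b ⊠ g(b, a) ⊞ b ⊠ g(b, a) ⊞ h(a ⊠ a ⊠ b ⊠ c ⊞ a ⊠ b ⊠ c ⊠ c ⊞ a ⊠ b ⊠ c ⊠ c, a ⊠ b ⊠ c ⊞ b ⊠ c ⊠ c)
  Order the arguments:  a ⊠ g(b, a) ⊞ b ⊠ g(b, a) ⊞ b ⊠ g(b, a) ⊞ b ⊠ g(b, a) ⊞ f(f(c)) ⊞ h(a ⊠ a ⊠ b ⊠ c ⊞ a ⊠ b ⊠ c ⊠ c ⊞ a ⊠ b ⊠ c ⊠ c, a ⊠ b ⊠ c ⊞ b ⊠ c ⊠ c)

Answer: yes — both canonical forms are a ⊠ g(b, a) ⊞ b ⊠ g(b, a) ⊞ b ⊠ g(b, a) ⊞ b ⊠ g(b, a) ⊞ f(f(c)) ⊞ h(a ⊠ a ⊠ b ⊠ c ⊞ a ⊠ b ⊠ c ⊠ c ⊞ a ⊠ b ⊠ c ⊠ c, a ⊠ b ⊠ c ⊞ b ⊠ c ⊠ c)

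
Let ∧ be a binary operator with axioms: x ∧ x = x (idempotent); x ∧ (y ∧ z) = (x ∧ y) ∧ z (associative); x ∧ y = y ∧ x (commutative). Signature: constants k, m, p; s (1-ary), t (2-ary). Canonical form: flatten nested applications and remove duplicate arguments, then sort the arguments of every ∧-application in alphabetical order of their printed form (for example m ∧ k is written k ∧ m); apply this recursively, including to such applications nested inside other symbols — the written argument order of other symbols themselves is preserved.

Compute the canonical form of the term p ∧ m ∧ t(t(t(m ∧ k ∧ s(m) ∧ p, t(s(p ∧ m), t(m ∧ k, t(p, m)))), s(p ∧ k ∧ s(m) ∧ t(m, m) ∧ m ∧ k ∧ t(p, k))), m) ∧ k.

Answer: k ∧ m ∧ p ∧ t(t(t(k ∧ m ∧ p ∧ s(m), t(s(m ∧ p), t(k ∧ m, t(p, m)))), s(k ∧ m ∧ p ∧ s(m) ∧ t(m, m) ∧ t(p, k))), m)

Derivation:
Simplify inside:  t(t(t(m ∧ k ∧ s(m) ∧ p, t(s(p ∧ m), t(m ∧ k, t(p, m)))), s(p ∧ k ∧ s(m) ∧ t(m, m) ∧ m ∧ k ∧ t(p, k))), m)  →  t(t(t(k ∧ m ∧ p ∧ s(m), t(s(m ∧ p), t(k ∧ m, t(p, m)))), s(k ∧ m ∧ p ∧ s(m) ∧ t(m, m) ∧ t(p, k))), m)
Sort arguments:  k ∧ m ∧ p ∧ t(t(t(k ∧ m ∧ p ∧ s(m), t(s(m ∧ p), t(k ∧ m, t(p, m)))), s(k ∧ m ∧ p ∧ s(m) ∧ t(m, m) ∧ t(p, k))), m)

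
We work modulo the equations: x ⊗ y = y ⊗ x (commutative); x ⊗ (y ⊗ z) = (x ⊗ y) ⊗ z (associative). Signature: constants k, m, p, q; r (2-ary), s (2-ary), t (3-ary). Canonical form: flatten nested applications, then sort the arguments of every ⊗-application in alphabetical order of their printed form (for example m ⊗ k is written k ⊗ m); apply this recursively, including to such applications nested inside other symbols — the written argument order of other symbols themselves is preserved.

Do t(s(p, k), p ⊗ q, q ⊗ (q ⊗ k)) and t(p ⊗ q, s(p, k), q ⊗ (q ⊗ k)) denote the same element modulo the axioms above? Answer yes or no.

Left:  t(s(p, k), p ⊗ q, q ⊗ (q ⊗ k))
  Focus inside:  q ⊗ (q ⊗ k)
  Merge nested applications:  q ⊗ q ⊗ k
  Sort:  k ⊗ q ⊗ q
  Rebuild:  t(s(p, k), p ⊗ q, k ⊗ q ⊗ q)
Right:  t(p ⊗ q, s(p, k), q ⊗ (q ⊗ k))
  Descend into:  q ⊗ (q ⊗ k)
  Flatten:  q ⊗ q ⊗ k
  Sort:  k ⊗ q ⊗ q
  Reassemble:  t(p ⊗ q, s(p, k), k ⊗ q ⊗ q)

Answer: no — t(s(p, k), p ⊗ q, k ⊗ q ⊗ q) vs t(p ⊗ q, s(p, k), k ⊗ q ⊗ q)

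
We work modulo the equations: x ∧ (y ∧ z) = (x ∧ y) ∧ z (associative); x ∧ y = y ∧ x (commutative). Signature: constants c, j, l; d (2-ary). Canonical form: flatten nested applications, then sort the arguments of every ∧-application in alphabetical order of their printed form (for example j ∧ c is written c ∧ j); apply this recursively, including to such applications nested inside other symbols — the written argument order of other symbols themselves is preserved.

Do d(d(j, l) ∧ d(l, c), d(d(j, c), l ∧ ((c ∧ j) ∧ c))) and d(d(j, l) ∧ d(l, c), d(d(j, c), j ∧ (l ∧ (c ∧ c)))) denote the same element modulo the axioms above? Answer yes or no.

Answer: yes — both canonical forms are d(d(j, l) ∧ d(l, c), d(d(j, c), c ∧ c ∧ j ∧ l))

Derivation:
Left:  d(d(j, l) ∧ d(l, c), d(d(j, c), l ∧ ((c ∧ j) ∧ c)))
  Focus inside:  l ∧ ((c ∧ j) ∧ c)
  Merge nested applications:  l ∧ c ∧ j ∧ c
  Sort:  c ∧ c ∧ j ∧ l
  Rebuild:  d(d(j, l) ∧ d(l, c), d(d(j, c), c ∧ c ∧ j ∧ l))
Right:  d(d(j, l) ∧ d(l, c), d(d(j, c), j ∧ (l ∧ (c ∧ c))))
  Work inside:  j ∧ (l ∧ (c ∧ c))
  Un-nest:  j ∧ l ∧ c ∧ c
  Order the arguments:  c ∧ c ∧ j ∧ l
  Rebuild:  d(d(j, l) ∧ d(l, c), d(d(j, c), c ∧ c ∧ j ∧ l))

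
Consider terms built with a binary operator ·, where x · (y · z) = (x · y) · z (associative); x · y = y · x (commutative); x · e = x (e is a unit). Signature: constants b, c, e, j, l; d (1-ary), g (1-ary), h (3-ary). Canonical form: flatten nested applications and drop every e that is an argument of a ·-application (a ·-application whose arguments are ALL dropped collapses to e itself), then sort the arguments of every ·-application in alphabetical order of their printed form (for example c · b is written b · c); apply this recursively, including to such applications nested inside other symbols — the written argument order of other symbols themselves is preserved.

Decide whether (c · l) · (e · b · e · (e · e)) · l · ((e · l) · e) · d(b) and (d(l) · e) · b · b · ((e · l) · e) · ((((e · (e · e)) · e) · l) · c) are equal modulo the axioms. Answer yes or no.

Left:  (c · l) · (e · b · e · (e · e)) · l · ((e · l) · e) · d(b)
  Merge nested applications:  c · l · e · b · e · e · e · l · e · l · e · d(b)
  Drop the unit:  drop e (×6)
  Order the arguments:  b · c · d(b) · l · l · l
Right:  (d(l) · e) · b · b · ((e · l) · e) · ((((e · (e · e)) · e) · l) · c)
  Flatten:  d(l) · e · b · b · e · l · e · e · e · e · e · l · c
  Units out:  drop e (×7)
  Order the arguments:  b · b · c · d(l) · l · l

Answer: no — b · c · d(b) · l · l · l vs b · b · c · d(l) · l · l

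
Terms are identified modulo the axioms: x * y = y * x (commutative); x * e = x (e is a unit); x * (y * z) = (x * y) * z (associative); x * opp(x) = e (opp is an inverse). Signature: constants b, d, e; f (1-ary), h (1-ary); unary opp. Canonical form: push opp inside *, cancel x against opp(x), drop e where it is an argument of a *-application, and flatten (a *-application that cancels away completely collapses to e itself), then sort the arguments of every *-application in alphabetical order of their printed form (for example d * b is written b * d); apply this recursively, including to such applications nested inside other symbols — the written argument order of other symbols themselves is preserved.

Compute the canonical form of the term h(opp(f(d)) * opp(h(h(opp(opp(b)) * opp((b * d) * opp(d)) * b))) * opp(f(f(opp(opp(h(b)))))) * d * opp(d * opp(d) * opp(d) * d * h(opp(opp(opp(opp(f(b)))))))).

Answer: h(d * opp(f(d)) * opp(f(f(h(b)))) * opp(h(f(b))) * opp(h(h(b))))

Derivation:
Descend into:  opp(f(d)) * opp(h(h(opp(opp(b)) * opp((b * d) * opp(d)) * b))) * opp(f(f(opp(opp(h(b)))))) * d * opp(d * opp(d) * opp(d) * d * h(opp(opp(opp(opp(f(b)))))))
Push opp inside:  distribute opp over * and collapse double opp
Collect terms:  opp(f(d)) * opp(h(h(b))) * opp(f(f(h(b)))) * d * opp(h(f(b)))
Sort arguments:  d * opp(f(d)) * opp(f(f(h(b)))) * opp(h(f(b))) * opp(h(h(b)))
Rebuild:  h(d * opp(f(d)) * opp(f(f(h(b)))) * opp(h(f(b))) * opp(h(h(b))))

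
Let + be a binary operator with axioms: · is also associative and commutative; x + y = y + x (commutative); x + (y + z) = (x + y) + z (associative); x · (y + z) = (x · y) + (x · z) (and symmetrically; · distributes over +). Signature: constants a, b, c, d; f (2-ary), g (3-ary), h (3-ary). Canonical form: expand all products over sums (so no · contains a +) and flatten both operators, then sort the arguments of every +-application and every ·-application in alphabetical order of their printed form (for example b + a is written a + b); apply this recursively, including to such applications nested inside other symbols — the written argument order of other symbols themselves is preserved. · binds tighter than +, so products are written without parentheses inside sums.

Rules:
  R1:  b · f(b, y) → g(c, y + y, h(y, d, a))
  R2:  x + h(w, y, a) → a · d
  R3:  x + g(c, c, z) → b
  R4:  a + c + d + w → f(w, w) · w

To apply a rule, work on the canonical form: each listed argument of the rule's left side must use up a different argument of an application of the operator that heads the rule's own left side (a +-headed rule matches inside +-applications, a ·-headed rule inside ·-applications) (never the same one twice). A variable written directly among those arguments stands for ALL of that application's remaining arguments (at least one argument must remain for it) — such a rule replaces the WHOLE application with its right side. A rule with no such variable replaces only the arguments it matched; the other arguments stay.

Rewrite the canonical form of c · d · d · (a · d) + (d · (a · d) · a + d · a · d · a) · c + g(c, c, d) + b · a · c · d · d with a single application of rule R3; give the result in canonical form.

Canonical form:  a · a · c · d · d + a · a · c · d · d + a · b · c · d · d + a · c · d · d · d + g(c, c, d)
R3 matches:  uses g(c, c, d);  x := a · a · c · d · d + a · a · c · d · d + a · b · c · d · d + a · c · d · d · d, z := d
Every leftover argument binds to the variable; the entire application is replaced.
Giving:  b

Answer: b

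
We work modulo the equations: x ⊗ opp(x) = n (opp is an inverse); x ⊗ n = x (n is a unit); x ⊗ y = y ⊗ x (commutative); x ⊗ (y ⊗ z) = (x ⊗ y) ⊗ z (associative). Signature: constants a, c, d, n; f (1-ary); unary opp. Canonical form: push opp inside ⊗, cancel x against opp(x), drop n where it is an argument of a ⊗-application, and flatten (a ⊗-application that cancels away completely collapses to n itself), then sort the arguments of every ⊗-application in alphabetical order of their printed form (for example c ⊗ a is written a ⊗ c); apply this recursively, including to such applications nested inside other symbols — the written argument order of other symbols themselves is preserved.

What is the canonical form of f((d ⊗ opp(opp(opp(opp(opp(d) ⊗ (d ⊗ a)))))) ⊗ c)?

Answer: f(a ⊗ c ⊗ d)

Derivation:
Descend into:  (d ⊗ opp(opp(opp(opp(opp(d) ⊗ (d ⊗ a)))))) ⊗ c
Push opp inside:  distribute opp over ⊗ and collapse double opp
Combine occurrences:  d ⊗ a ⊗ c
Order the arguments:  a ⊗ c ⊗ d
Reassemble:  f(a ⊗ c ⊗ d)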